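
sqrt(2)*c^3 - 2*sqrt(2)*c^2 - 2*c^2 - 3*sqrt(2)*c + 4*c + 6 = (c - 3)*(c - sqrt(2))*(sqrt(2)*c + sqrt(2))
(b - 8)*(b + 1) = b^2 - 7*b - 8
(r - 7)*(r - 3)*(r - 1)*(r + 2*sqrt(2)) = r^4 - 11*r^3 + 2*sqrt(2)*r^3 - 22*sqrt(2)*r^2 + 31*r^2 - 21*r + 62*sqrt(2)*r - 42*sqrt(2)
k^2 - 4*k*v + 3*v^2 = (k - 3*v)*(k - v)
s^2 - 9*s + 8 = (s - 8)*(s - 1)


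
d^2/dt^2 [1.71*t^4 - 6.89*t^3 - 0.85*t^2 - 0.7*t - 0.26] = 20.52*t^2 - 41.34*t - 1.7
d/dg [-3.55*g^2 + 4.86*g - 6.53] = 4.86 - 7.1*g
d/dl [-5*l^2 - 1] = -10*l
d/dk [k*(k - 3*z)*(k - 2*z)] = 3*k^2 - 10*k*z + 6*z^2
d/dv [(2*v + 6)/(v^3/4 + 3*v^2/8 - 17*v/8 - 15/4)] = 16*(-4*v^3 - 21*v^2 - 18*v + 21)/(4*v^6 + 12*v^5 - 59*v^4 - 222*v^3 + 109*v^2 + 1020*v + 900)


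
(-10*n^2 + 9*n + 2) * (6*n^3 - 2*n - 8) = -60*n^5 + 54*n^4 + 32*n^3 + 62*n^2 - 76*n - 16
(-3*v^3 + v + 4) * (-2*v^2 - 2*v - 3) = 6*v^5 + 6*v^4 + 7*v^3 - 10*v^2 - 11*v - 12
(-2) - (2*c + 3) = -2*c - 5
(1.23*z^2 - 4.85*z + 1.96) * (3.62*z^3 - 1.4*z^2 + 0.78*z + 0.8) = 4.4526*z^5 - 19.279*z^4 + 14.8446*z^3 - 5.543*z^2 - 2.3512*z + 1.568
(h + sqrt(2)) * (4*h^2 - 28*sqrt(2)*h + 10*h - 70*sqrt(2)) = 4*h^3 - 24*sqrt(2)*h^2 + 10*h^2 - 60*sqrt(2)*h - 56*h - 140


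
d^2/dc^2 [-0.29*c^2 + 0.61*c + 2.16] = -0.580000000000000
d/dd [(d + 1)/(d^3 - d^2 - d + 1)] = -2/(d^3 - 3*d^2 + 3*d - 1)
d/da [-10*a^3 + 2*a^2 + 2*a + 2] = -30*a^2 + 4*a + 2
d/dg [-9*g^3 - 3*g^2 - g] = -27*g^2 - 6*g - 1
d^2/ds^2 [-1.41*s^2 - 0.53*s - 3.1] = -2.82000000000000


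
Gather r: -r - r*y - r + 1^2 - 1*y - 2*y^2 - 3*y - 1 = r*(-y - 2) - 2*y^2 - 4*y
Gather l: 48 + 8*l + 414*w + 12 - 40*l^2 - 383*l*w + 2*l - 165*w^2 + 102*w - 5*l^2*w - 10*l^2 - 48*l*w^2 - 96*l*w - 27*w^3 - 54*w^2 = l^2*(-5*w - 50) + l*(-48*w^2 - 479*w + 10) - 27*w^3 - 219*w^2 + 516*w + 60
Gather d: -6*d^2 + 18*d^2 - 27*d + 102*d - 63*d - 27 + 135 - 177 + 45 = 12*d^2 + 12*d - 24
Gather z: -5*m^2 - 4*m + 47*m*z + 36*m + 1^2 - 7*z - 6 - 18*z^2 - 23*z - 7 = -5*m^2 + 32*m - 18*z^2 + z*(47*m - 30) - 12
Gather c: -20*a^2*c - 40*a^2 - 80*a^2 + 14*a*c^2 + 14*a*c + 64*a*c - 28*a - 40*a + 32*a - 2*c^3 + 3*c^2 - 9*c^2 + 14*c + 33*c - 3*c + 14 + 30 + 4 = -120*a^2 - 36*a - 2*c^3 + c^2*(14*a - 6) + c*(-20*a^2 + 78*a + 44) + 48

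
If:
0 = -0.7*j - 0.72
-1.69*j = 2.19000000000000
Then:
No Solution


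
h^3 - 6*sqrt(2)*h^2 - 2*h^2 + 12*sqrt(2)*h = h*(h - 2)*(h - 6*sqrt(2))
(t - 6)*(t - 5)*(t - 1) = t^3 - 12*t^2 + 41*t - 30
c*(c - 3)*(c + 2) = c^3 - c^2 - 6*c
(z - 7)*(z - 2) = z^2 - 9*z + 14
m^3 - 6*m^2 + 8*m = m*(m - 4)*(m - 2)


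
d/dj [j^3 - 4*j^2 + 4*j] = 3*j^2 - 8*j + 4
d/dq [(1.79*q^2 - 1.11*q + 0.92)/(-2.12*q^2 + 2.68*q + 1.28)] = (2.444*q^2 + 8.4832*q - 3.8864)/(4.4944*q^4 - 11.3632*q^3 + 1.7552*q^2 + 6.8608*q + 1.6384)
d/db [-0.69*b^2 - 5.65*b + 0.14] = -1.38*b - 5.65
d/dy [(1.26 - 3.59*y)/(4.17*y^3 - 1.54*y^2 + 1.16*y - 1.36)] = (29.9406*y^3 - 21.2912*y^2 + 3.8808*y + 3.4208)/(17.3889*y^6 - 12.8436*y^5 + 12.046*y^4 - 14.9152*y^3 + 5.5344*y^2 - 3.1552*y + 1.8496)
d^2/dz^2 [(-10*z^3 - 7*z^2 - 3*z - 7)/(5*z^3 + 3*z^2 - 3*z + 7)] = 2*(-25*z^6 - 675*z^5 + 600*z^4 + 860*z^3 + 1827*z^2 - 357*z - 322)/(125*z^9 + 225*z^8 - 90*z^7 + 282*z^6 + 684*z^5 - 360*z^4 + 330*z^3 + 630*z^2 - 441*z + 343)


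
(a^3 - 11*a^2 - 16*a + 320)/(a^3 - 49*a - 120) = (a - 8)/(a + 3)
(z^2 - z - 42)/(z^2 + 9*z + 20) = (z^2 - z - 42)/(z^2 + 9*z + 20)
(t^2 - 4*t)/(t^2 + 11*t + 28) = t*(t - 4)/(t^2 + 11*t + 28)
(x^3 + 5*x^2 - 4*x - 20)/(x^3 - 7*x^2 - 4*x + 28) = (x + 5)/(x - 7)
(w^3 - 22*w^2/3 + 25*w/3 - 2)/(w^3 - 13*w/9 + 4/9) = 3*(w - 6)/(3*w + 4)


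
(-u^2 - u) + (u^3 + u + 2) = u^3 - u^2 + 2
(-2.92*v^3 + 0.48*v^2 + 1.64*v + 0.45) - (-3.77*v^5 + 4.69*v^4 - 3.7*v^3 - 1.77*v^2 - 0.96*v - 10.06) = 3.77*v^5 - 4.69*v^4 + 0.78*v^3 + 2.25*v^2 + 2.6*v + 10.51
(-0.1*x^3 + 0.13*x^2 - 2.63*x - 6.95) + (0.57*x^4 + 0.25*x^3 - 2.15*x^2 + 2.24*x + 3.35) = 0.57*x^4 + 0.15*x^3 - 2.02*x^2 - 0.39*x - 3.6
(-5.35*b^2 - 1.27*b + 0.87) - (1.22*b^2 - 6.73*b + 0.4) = -6.57*b^2 + 5.46*b + 0.47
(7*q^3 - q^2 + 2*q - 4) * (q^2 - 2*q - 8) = 7*q^5 - 15*q^4 - 52*q^3 - 8*q + 32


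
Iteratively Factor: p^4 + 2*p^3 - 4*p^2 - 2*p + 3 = (p - 1)*(p^3 + 3*p^2 - p - 3) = (p - 1)^2*(p^2 + 4*p + 3) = (p - 1)^2*(p + 3)*(p + 1)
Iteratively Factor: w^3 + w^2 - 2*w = (w - 1)*(w^2 + 2*w) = w*(w - 1)*(w + 2)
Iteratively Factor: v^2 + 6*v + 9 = (v + 3)*(v + 3)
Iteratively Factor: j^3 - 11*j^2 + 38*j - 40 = (j - 5)*(j^2 - 6*j + 8) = (j - 5)*(j - 2)*(j - 4)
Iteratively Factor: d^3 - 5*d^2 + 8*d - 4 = (d - 2)*(d^2 - 3*d + 2) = (d - 2)^2*(d - 1)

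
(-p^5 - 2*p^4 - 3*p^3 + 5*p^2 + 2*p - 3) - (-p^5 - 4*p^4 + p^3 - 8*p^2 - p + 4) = 2*p^4 - 4*p^3 + 13*p^2 + 3*p - 7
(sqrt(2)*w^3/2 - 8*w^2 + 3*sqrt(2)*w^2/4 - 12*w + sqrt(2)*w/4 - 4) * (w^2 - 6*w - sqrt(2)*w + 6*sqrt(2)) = sqrt(2)*w^5/2 - 9*w^4 - 9*sqrt(2)*w^4/4 + 15*sqrt(2)*w^3/4 + 81*w^3/2 - 75*sqrt(2)*w^2/2 + 153*w^2/2 - 68*sqrt(2)*w + 27*w - 24*sqrt(2)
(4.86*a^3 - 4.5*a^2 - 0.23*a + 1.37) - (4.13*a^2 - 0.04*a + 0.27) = 4.86*a^3 - 8.63*a^2 - 0.19*a + 1.1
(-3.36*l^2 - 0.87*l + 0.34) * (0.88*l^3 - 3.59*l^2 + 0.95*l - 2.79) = -2.9568*l^5 + 11.2968*l^4 + 0.2305*l^3 + 7.3273*l^2 + 2.7503*l - 0.9486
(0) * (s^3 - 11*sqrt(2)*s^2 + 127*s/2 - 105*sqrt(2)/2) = 0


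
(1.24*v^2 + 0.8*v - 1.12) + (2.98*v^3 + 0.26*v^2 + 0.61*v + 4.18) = 2.98*v^3 + 1.5*v^2 + 1.41*v + 3.06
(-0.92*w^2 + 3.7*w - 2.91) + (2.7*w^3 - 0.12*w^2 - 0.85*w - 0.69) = 2.7*w^3 - 1.04*w^2 + 2.85*w - 3.6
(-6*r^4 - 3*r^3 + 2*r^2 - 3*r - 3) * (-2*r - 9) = 12*r^5 + 60*r^4 + 23*r^3 - 12*r^2 + 33*r + 27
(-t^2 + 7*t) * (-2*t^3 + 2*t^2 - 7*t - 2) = 2*t^5 - 16*t^4 + 21*t^3 - 47*t^2 - 14*t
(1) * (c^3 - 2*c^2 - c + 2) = c^3 - 2*c^2 - c + 2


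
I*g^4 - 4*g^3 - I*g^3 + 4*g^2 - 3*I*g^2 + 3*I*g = g*(g + I)*(g + 3*I)*(I*g - I)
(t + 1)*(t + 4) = t^2 + 5*t + 4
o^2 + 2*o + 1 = (o + 1)^2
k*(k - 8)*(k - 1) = k^3 - 9*k^2 + 8*k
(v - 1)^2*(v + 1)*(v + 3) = v^4 + 2*v^3 - 4*v^2 - 2*v + 3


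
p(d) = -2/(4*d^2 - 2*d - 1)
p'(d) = -2*(2 - 8*d)/(4*d^2 - 2*d - 1)^2 = 4*(4*d - 1)/(-4*d^2 + 2*d + 1)^2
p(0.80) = 50.00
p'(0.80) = 5500.00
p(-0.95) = -0.44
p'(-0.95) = -0.94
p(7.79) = -0.01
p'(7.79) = 0.00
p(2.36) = -0.12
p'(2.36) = 0.12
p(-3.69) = -0.03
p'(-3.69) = -0.02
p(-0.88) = -0.52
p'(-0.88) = -1.21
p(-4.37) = -0.02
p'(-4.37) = -0.01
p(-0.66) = -0.97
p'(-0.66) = -3.42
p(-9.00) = -0.00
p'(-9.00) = 0.00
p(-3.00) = -0.05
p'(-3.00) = -0.03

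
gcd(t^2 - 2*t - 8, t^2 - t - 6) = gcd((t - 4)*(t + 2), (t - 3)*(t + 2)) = t + 2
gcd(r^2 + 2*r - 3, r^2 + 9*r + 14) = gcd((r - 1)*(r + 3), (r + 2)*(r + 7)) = 1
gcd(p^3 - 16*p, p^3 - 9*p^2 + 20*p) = p^2 - 4*p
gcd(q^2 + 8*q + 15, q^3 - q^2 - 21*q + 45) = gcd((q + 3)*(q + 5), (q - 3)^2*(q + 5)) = q + 5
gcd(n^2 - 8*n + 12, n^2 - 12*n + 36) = n - 6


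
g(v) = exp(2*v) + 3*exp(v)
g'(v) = 2*exp(2*v) + 3*exp(v)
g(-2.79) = 0.19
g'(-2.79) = 0.19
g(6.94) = 1069712.63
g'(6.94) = 2136326.94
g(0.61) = 8.91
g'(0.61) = 12.30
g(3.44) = 1066.19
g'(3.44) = 2038.81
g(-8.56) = 0.00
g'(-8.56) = 0.00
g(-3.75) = 0.07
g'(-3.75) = 0.07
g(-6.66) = 0.00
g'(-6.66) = 0.00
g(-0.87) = 1.43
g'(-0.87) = 1.61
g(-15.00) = 0.00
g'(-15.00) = 0.00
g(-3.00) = 0.15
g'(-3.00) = 0.15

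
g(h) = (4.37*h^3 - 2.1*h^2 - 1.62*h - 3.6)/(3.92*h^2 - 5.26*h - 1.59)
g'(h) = (5.26 - 7.84*h)*(4.37*h^3 - 2.1*h^2 - 1.62*h - 3.6)/(3.92*h^2 - 5.26*h - 1.59)^2 + (13.11*h^2 - 4.2*h - 1.62)/(3.92*h^2 - 5.26*h - 1.59)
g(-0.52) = -1.79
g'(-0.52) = -5.70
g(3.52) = 5.45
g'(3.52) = 0.85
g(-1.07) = -1.13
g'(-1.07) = 0.29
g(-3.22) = -2.97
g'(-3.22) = 1.02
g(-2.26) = -2.02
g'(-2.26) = 0.94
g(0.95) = 1.08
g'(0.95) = -1.27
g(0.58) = 1.32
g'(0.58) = -0.39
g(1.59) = -140.61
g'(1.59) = -24002.01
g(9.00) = 11.16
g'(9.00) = 1.09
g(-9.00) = -9.21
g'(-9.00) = 1.10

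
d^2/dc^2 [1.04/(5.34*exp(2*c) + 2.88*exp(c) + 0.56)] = (1.04*(10.68*exp(c) + 2.88)*(21.36*exp(c) + 5.76)*exp(c) - (22.2144*exp(c) + 2.9952)*(5.34*exp(2*c) + 2.88*exp(c) + 0.56))*exp(c)/(5.34*exp(2*c) + 2.88*exp(c) + 0.56)^3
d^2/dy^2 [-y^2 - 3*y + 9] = -2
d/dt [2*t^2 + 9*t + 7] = 4*t + 9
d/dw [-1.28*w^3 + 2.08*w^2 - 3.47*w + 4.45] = -3.84*w^2 + 4.16*w - 3.47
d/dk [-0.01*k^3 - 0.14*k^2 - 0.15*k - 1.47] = -0.03*k^2 - 0.28*k - 0.15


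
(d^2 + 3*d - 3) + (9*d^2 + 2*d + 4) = 10*d^2 + 5*d + 1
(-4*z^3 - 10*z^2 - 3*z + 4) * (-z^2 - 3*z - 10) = 4*z^5 + 22*z^4 + 73*z^3 + 105*z^2 + 18*z - 40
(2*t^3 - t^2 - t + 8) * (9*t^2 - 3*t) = 18*t^5 - 15*t^4 - 6*t^3 + 75*t^2 - 24*t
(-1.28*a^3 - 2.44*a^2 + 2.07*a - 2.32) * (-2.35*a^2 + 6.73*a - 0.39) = 3.008*a^5 - 2.8804*a^4 - 20.7865*a^3 + 20.3347*a^2 - 16.4209*a + 0.9048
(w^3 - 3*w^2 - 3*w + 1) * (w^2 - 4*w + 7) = w^5 - 7*w^4 + 16*w^3 - 8*w^2 - 25*w + 7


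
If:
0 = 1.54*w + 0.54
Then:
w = -0.35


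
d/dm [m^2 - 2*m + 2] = 2*m - 2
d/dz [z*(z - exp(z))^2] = (z - exp(z))*(2*z*(1 - exp(z)) + z - exp(z))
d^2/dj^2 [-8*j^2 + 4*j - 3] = -16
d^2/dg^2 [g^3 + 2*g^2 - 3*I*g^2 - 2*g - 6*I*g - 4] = 6*g + 4 - 6*I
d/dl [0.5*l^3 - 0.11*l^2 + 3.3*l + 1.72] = 1.5*l^2 - 0.22*l + 3.3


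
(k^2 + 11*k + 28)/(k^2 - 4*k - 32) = (k + 7)/(k - 8)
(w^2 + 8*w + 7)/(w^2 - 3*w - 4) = (w + 7)/(w - 4)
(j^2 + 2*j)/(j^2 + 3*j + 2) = j/(j + 1)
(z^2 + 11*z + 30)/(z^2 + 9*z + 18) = (z + 5)/(z + 3)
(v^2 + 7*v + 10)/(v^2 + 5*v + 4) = (v^2 + 7*v + 10)/(v^2 + 5*v + 4)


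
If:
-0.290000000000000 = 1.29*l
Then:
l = -0.22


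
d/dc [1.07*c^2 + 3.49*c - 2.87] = 2.14*c + 3.49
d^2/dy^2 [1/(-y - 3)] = -2/(y + 3)^3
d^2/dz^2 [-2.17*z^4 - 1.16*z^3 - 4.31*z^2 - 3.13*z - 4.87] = -26.04*z^2 - 6.96*z - 8.62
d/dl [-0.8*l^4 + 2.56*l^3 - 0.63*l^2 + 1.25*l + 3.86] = -3.2*l^3 + 7.68*l^2 - 1.26*l + 1.25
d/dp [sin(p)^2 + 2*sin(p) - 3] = 2*(sin(p) + 1)*cos(p)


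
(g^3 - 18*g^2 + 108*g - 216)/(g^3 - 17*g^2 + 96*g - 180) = (g - 6)/(g - 5)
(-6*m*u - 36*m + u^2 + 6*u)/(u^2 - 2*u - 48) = (-6*m + u)/(u - 8)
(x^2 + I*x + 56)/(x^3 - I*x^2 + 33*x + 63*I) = (x + 8*I)/(x^2 + 6*I*x - 9)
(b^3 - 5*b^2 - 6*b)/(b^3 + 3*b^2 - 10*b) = (b^2 - 5*b - 6)/(b^2 + 3*b - 10)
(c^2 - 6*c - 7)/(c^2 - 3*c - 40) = (-c^2 + 6*c + 7)/(-c^2 + 3*c + 40)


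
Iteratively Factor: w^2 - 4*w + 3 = (w - 3)*(w - 1)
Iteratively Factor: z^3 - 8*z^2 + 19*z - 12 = (z - 4)*(z^2 - 4*z + 3) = (z - 4)*(z - 1)*(z - 3)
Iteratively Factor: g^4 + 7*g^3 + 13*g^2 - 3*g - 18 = (g + 2)*(g^3 + 5*g^2 + 3*g - 9) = (g + 2)*(g + 3)*(g^2 + 2*g - 3) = (g + 2)*(g + 3)^2*(g - 1)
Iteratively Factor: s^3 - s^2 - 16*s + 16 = (s - 4)*(s^2 + 3*s - 4) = (s - 4)*(s + 4)*(s - 1)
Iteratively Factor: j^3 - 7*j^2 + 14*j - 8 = (j - 2)*(j^2 - 5*j + 4) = (j - 2)*(j - 1)*(j - 4)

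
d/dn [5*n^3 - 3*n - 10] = 15*n^2 - 3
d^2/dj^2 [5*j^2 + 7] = 10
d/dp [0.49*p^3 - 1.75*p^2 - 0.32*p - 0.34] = 1.47*p^2 - 3.5*p - 0.32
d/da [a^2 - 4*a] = 2*a - 4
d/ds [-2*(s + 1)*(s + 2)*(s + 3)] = -6*s^2 - 24*s - 22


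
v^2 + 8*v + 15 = (v + 3)*(v + 5)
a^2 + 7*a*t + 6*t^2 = (a + t)*(a + 6*t)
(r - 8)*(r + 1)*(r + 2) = r^3 - 5*r^2 - 22*r - 16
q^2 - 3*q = q*(q - 3)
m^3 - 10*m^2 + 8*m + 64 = (m - 8)*(m - 4)*(m + 2)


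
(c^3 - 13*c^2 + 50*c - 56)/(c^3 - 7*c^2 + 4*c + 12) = (c^2 - 11*c + 28)/(c^2 - 5*c - 6)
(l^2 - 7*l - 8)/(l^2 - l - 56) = (l + 1)/(l + 7)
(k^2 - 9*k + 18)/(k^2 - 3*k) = (k - 6)/k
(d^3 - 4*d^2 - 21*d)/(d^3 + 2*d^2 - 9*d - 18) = d*(d - 7)/(d^2 - d - 6)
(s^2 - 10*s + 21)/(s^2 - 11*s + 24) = (s - 7)/(s - 8)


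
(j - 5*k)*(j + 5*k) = j^2 - 25*k^2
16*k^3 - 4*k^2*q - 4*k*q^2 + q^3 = (-4*k + q)*(-2*k + q)*(2*k + q)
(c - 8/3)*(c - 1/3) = c^2 - 3*c + 8/9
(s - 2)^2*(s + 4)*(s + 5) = s^4 + 5*s^3 - 12*s^2 - 44*s + 80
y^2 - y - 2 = (y - 2)*(y + 1)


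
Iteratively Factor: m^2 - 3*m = (m - 3)*(m)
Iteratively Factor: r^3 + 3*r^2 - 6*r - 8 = (r + 4)*(r^2 - r - 2) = (r - 2)*(r + 4)*(r + 1)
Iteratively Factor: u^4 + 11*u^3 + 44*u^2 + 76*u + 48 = (u + 2)*(u^3 + 9*u^2 + 26*u + 24) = (u + 2)^2*(u^2 + 7*u + 12) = (u + 2)^2*(u + 4)*(u + 3)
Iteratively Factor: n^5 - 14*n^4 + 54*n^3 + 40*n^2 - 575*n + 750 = (n + 3)*(n^4 - 17*n^3 + 105*n^2 - 275*n + 250) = (n - 5)*(n + 3)*(n^3 - 12*n^2 + 45*n - 50) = (n - 5)^2*(n + 3)*(n^2 - 7*n + 10) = (n - 5)^2*(n - 2)*(n + 3)*(n - 5)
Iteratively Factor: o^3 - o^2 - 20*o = (o + 4)*(o^2 - 5*o) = o*(o + 4)*(o - 5)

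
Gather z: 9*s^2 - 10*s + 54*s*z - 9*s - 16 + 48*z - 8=9*s^2 - 19*s + z*(54*s + 48) - 24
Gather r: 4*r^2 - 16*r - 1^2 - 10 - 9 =4*r^2 - 16*r - 20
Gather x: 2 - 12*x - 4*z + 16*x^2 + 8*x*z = 16*x^2 + x*(8*z - 12) - 4*z + 2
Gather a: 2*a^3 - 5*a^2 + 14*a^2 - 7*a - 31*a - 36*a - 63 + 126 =2*a^3 + 9*a^2 - 74*a + 63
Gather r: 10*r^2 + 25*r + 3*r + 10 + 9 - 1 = 10*r^2 + 28*r + 18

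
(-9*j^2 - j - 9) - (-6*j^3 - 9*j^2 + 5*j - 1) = 6*j^3 - 6*j - 8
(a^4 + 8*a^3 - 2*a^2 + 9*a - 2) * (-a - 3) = -a^5 - 11*a^4 - 22*a^3 - 3*a^2 - 25*a + 6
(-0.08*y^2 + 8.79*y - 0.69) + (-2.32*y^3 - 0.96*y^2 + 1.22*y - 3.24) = -2.32*y^3 - 1.04*y^2 + 10.01*y - 3.93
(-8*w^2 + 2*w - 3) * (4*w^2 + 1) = -32*w^4 + 8*w^3 - 20*w^2 + 2*w - 3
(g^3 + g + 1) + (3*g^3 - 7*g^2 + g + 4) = 4*g^3 - 7*g^2 + 2*g + 5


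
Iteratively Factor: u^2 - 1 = (u + 1)*(u - 1)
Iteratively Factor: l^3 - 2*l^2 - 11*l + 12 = (l - 1)*(l^2 - l - 12) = (l - 1)*(l + 3)*(l - 4)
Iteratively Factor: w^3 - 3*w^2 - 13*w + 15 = (w + 3)*(w^2 - 6*w + 5) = (w - 5)*(w + 3)*(w - 1)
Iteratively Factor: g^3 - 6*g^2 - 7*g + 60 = (g + 3)*(g^2 - 9*g + 20) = (g - 5)*(g + 3)*(g - 4)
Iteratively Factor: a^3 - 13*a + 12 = (a - 1)*(a^2 + a - 12) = (a - 1)*(a + 4)*(a - 3)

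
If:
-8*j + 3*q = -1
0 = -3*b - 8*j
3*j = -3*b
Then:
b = 0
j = 0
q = -1/3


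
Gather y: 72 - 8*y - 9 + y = 63 - 7*y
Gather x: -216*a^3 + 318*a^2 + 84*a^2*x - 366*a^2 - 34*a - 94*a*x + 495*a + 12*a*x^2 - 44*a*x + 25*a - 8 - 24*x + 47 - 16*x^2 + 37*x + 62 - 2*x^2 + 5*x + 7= -216*a^3 - 48*a^2 + 486*a + x^2*(12*a - 18) + x*(84*a^2 - 138*a + 18) + 108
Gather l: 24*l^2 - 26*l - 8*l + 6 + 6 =24*l^2 - 34*l + 12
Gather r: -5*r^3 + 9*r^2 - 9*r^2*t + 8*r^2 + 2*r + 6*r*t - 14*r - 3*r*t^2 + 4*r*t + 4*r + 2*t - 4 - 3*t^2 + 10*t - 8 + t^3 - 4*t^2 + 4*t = -5*r^3 + r^2*(17 - 9*t) + r*(-3*t^2 + 10*t - 8) + t^3 - 7*t^2 + 16*t - 12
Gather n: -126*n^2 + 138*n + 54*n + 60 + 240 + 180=-126*n^2 + 192*n + 480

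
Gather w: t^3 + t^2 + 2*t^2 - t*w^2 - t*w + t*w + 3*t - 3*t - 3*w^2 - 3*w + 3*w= t^3 + 3*t^2 + w^2*(-t - 3)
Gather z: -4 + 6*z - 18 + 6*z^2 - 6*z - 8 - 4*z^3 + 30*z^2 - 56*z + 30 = -4*z^3 + 36*z^2 - 56*z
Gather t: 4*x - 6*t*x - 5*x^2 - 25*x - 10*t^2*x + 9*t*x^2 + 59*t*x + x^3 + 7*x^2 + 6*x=-10*t^2*x + t*(9*x^2 + 53*x) + x^3 + 2*x^2 - 15*x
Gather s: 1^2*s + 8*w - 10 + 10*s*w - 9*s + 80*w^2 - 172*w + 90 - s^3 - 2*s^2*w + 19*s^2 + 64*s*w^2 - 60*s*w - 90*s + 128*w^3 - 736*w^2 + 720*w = -s^3 + s^2*(19 - 2*w) + s*(64*w^2 - 50*w - 98) + 128*w^3 - 656*w^2 + 556*w + 80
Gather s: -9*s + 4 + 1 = 5 - 9*s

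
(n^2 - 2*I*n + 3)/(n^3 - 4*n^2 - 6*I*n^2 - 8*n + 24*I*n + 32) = (n^2 - 2*I*n + 3)/(n^3 + n^2*(-4 - 6*I) + n*(-8 + 24*I) + 32)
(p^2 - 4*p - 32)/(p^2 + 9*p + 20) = (p - 8)/(p + 5)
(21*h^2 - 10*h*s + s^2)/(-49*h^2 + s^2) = (-3*h + s)/(7*h + s)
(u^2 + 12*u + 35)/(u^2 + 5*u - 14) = (u + 5)/(u - 2)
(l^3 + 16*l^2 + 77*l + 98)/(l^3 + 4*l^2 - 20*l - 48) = (l^2 + 14*l + 49)/(l^2 + 2*l - 24)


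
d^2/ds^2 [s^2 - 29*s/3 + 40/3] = 2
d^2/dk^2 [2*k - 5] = 0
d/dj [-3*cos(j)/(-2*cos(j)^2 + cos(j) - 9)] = 3*(cos(2*j) - 8)*sin(j)/(-cos(j) + cos(2*j) + 10)^2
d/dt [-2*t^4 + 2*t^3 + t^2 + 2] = 2*t*(-4*t^2 + 3*t + 1)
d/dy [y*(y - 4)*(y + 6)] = 3*y^2 + 4*y - 24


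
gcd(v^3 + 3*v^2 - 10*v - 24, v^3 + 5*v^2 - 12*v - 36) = v^2 - v - 6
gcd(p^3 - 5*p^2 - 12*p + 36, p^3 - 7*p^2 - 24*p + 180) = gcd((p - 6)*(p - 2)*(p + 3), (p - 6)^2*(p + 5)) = p - 6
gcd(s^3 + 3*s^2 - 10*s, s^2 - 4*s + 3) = 1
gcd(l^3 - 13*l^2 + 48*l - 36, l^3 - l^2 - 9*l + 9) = l - 1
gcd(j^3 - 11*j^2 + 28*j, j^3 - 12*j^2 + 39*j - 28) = j^2 - 11*j + 28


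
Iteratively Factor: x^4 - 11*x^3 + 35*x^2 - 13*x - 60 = (x - 5)*(x^3 - 6*x^2 + 5*x + 12) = (x - 5)*(x - 3)*(x^2 - 3*x - 4) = (x - 5)*(x - 4)*(x - 3)*(x + 1)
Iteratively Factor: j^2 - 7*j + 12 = (j - 4)*(j - 3)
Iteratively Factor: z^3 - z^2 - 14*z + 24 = (z + 4)*(z^2 - 5*z + 6) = (z - 3)*(z + 4)*(z - 2)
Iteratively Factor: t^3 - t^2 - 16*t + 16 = (t + 4)*(t^2 - 5*t + 4) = (t - 1)*(t + 4)*(t - 4)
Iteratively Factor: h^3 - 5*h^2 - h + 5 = (h + 1)*(h^2 - 6*h + 5) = (h - 1)*(h + 1)*(h - 5)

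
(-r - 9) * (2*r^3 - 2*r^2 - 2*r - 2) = -2*r^4 - 16*r^3 + 20*r^2 + 20*r + 18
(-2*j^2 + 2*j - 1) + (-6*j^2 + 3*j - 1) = -8*j^2 + 5*j - 2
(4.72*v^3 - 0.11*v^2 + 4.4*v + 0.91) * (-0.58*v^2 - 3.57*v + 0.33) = -2.7376*v^5 - 16.7866*v^4 - 0.6017*v^3 - 16.2721*v^2 - 1.7967*v + 0.3003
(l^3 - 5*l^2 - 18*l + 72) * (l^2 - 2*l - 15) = l^5 - 7*l^4 - 23*l^3 + 183*l^2 + 126*l - 1080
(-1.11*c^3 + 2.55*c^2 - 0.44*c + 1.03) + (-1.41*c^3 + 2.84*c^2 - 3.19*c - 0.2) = -2.52*c^3 + 5.39*c^2 - 3.63*c + 0.83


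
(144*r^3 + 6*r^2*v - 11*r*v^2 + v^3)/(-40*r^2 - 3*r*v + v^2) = (-18*r^2 - 3*r*v + v^2)/(5*r + v)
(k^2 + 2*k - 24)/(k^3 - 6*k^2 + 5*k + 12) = (k + 6)/(k^2 - 2*k - 3)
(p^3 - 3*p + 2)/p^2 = p - 3/p + 2/p^2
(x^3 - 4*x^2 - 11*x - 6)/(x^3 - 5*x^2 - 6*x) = (x + 1)/x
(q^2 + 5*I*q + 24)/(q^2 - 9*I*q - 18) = (q + 8*I)/(q - 6*I)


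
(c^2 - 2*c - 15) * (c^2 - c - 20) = c^4 - 3*c^3 - 33*c^2 + 55*c + 300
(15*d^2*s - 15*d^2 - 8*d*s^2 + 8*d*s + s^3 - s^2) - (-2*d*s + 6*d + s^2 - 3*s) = 15*d^2*s - 15*d^2 - 8*d*s^2 + 10*d*s - 6*d + s^3 - 2*s^2 + 3*s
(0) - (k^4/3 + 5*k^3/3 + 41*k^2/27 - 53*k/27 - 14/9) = -k^4/3 - 5*k^3/3 - 41*k^2/27 + 53*k/27 + 14/9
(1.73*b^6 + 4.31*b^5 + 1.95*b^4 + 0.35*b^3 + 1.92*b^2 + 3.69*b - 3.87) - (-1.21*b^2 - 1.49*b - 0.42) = 1.73*b^6 + 4.31*b^5 + 1.95*b^4 + 0.35*b^3 + 3.13*b^2 + 5.18*b - 3.45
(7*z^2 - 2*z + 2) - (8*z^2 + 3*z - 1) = -z^2 - 5*z + 3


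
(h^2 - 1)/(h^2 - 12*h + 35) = (h^2 - 1)/(h^2 - 12*h + 35)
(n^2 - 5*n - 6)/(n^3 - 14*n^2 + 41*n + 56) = (n - 6)/(n^2 - 15*n + 56)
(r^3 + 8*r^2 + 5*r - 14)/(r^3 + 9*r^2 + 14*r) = (r - 1)/r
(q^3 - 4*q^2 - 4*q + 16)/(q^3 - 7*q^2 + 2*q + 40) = (q - 2)/(q - 5)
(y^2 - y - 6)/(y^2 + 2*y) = (y - 3)/y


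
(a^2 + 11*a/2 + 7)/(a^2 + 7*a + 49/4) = 2*(a + 2)/(2*a + 7)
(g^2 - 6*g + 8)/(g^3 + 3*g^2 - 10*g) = (g - 4)/(g*(g + 5))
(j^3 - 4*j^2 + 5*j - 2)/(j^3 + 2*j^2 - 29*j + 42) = (j^2 - 2*j + 1)/(j^2 + 4*j - 21)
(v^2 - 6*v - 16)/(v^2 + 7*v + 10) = (v - 8)/(v + 5)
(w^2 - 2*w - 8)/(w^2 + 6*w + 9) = (w^2 - 2*w - 8)/(w^2 + 6*w + 9)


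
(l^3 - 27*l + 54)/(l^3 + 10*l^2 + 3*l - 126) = (l - 3)/(l + 7)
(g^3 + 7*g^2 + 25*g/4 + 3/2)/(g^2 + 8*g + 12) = (g^2 + g + 1/4)/(g + 2)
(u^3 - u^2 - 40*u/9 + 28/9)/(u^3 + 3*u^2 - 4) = (u^2 - 3*u + 14/9)/(u^2 + u - 2)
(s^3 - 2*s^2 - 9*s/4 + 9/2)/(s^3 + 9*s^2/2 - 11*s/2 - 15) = (s - 3/2)/(s + 5)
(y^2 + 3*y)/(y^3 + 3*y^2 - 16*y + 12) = y*(y + 3)/(y^3 + 3*y^2 - 16*y + 12)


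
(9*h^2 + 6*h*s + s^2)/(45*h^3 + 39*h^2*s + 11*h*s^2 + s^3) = 1/(5*h + s)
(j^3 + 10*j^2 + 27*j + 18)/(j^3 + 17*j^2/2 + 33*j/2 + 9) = 2*(j + 3)/(2*j + 3)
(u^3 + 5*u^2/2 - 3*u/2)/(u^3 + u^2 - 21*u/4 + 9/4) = 2*u/(2*u - 3)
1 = 1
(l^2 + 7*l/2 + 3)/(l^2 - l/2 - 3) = (l + 2)/(l - 2)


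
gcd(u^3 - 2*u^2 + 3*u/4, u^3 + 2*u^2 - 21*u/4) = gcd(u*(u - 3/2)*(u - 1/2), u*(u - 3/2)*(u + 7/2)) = u^2 - 3*u/2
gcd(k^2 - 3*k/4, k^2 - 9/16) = k - 3/4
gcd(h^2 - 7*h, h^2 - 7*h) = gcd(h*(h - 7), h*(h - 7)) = h^2 - 7*h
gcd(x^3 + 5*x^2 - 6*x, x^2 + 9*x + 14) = 1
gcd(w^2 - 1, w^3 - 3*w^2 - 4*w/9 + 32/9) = w + 1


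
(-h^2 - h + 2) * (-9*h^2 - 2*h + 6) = 9*h^4 + 11*h^3 - 22*h^2 - 10*h + 12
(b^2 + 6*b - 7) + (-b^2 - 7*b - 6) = -b - 13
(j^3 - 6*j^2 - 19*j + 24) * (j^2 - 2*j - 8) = j^5 - 8*j^4 - 15*j^3 + 110*j^2 + 104*j - 192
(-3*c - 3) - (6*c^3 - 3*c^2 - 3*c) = -6*c^3 + 3*c^2 - 3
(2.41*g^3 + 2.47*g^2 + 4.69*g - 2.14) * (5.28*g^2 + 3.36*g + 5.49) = 12.7248*g^5 + 21.1392*g^4 + 46.2933*g^3 + 18.0195*g^2 + 18.5577*g - 11.7486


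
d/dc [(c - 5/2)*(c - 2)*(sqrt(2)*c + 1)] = 3*sqrt(2)*c^2 - 9*sqrt(2)*c + 2*c - 9/2 + 5*sqrt(2)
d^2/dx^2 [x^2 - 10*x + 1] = 2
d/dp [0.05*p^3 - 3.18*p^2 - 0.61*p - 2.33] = 0.15*p^2 - 6.36*p - 0.61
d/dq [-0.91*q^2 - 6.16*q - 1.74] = -1.82*q - 6.16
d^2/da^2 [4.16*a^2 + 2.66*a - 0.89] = 8.32000000000000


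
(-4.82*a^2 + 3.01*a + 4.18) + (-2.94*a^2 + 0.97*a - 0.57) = -7.76*a^2 + 3.98*a + 3.61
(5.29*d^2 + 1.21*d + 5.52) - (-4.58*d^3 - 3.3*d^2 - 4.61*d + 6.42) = 4.58*d^3 + 8.59*d^2 + 5.82*d - 0.9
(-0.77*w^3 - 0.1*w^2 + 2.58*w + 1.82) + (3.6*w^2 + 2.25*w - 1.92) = -0.77*w^3 + 3.5*w^2 + 4.83*w - 0.0999999999999999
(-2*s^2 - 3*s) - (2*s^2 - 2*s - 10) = -4*s^2 - s + 10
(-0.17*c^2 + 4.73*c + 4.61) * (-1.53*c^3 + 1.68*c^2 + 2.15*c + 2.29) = 0.2601*c^5 - 7.5225*c^4 + 0.5276*c^3 + 17.525*c^2 + 20.7432*c + 10.5569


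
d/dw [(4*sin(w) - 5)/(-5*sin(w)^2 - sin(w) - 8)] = (20*sin(w)^2 - 50*sin(w) - 37)*cos(w)/(5*sin(w)^2 + sin(w) + 8)^2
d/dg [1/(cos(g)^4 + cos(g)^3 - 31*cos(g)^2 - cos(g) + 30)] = (4*cos(g)^3 + 3*cos(g)^2 - 62*cos(g) - 1)/((cos(g) - 5)^2*(cos(g) + 6)^2*sin(g)^3)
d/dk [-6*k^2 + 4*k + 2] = 4 - 12*k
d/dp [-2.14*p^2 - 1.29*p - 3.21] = -4.28*p - 1.29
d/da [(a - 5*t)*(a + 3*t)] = 2*a - 2*t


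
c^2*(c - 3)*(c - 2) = c^4 - 5*c^3 + 6*c^2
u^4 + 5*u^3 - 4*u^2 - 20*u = u*(u - 2)*(u + 2)*(u + 5)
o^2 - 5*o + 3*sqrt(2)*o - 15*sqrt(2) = (o - 5)*(o + 3*sqrt(2))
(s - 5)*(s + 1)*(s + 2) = s^3 - 2*s^2 - 13*s - 10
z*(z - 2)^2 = z^3 - 4*z^2 + 4*z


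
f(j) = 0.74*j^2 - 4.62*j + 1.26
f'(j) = 1.48*j - 4.62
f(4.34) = -4.85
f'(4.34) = 1.80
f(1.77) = -4.60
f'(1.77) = -2.00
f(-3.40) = 25.52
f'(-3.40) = -9.65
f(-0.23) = 2.36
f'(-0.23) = -4.96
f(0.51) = -0.90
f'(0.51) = -3.87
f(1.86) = -4.77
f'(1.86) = -1.87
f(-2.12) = 14.38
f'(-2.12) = -7.76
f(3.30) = -5.93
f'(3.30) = 0.26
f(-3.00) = 21.78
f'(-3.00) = -9.06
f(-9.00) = 102.78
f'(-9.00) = -17.94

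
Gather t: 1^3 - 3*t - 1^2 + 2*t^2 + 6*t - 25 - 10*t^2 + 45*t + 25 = -8*t^2 + 48*t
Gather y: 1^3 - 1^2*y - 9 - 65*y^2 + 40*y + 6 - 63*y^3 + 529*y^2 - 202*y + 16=-63*y^3 + 464*y^2 - 163*y + 14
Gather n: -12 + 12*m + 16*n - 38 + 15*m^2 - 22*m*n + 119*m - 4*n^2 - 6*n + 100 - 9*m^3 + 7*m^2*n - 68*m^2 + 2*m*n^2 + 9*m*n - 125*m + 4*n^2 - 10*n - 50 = -9*m^3 - 53*m^2 + 2*m*n^2 + 6*m + n*(7*m^2 - 13*m)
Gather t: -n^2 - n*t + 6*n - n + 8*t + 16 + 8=-n^2 + 5*n + t*(8 - n) + 24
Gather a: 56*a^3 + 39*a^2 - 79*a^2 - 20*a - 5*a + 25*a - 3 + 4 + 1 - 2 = 56*a^3 - 40*a^2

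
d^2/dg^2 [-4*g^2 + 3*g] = -8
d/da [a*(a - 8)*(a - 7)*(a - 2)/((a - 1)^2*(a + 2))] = (a^5 + a^4 - 94*a^3 + 240*a^2 - 120*a + 224)/(a^5 + a^4 - 5*a^3 - a^2 + 8*a - 4)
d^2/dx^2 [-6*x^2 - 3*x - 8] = -12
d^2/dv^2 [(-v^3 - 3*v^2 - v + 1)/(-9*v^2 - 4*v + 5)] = 68/(729*v^3 - 1215*v^2 + 675*v - 125)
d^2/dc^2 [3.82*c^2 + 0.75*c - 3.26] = 7.64000000000000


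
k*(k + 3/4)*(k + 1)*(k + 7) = k^4 + 35*k^3/4 + 13*k^2 + 21*k/4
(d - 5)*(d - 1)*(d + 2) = d^3 - 4*d^2 - 7*d + 10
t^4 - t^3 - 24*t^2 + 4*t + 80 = (t - 5)*(t - 2)*(t + 2)*(t + 4)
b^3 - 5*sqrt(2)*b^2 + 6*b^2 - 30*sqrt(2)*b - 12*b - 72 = (b + 6)*(b - 6*sqrt(2))*(b + sqrt(2))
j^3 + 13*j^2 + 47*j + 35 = (j + 1)*(j + 5)*(j + 7)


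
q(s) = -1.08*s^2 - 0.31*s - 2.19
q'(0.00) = -0.31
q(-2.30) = -7.19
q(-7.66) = -63.19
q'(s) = -2.16*s - 0.31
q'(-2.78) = 5.69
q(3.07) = -13.32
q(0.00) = -2.19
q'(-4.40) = 9.19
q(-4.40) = -21.73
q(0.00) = -2.19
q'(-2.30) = 4.66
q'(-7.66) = 16.24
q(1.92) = -6.77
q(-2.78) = -9.67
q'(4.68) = -10.42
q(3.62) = -17.46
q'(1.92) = -4.46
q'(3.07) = -6.94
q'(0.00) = -0.31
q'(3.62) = -8.13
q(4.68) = -27.30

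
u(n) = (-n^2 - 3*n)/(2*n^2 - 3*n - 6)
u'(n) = (3 - 4*n)*(-n^2 - 3*n)/(2*n^2 - 3*n - 6)^2 + (-2*n - 3)/(2*n^2 - 3*n - 6) = 3*(3*n^2 + 4*n + 6)/(4*n^4 - 12*n^3 - 15*n^2 + 36*n + 36)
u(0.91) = 0.50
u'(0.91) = 0.73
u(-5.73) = -0.20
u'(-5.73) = 0.04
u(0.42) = 0.21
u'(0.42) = 0.52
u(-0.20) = -0.11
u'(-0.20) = 0.56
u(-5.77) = -0.21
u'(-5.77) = 0.04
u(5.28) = -1.29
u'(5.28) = 0.29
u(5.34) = -1.27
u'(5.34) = 0.28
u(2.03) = 2.65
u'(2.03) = 5.36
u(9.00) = -0.84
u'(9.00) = 0.05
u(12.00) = -0.73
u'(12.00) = 0.02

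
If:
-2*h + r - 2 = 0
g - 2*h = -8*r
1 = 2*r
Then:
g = -11/2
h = -3/4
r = 1/2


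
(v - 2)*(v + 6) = v^2 + 4*v - 12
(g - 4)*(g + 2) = g^2 - 2*g - 8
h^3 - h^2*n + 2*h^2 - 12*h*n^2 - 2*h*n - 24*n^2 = (h + 2)*(h - 4*n)*(h + 3*n)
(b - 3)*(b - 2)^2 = b^3 - 7*b^2 + 16*b - 12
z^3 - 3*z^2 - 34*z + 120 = (z - 5)*(z - 4)*(z + 6)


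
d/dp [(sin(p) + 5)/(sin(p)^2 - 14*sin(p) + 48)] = (-10*sin(p) + cos(p)^2 + 117)*cos(p)/(sin(p)^2 - 14*sin(p) + 48)^2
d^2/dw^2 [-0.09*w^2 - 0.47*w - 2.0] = -0.180000000000000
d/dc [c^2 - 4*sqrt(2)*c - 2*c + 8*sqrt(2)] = 2*c - 4*sqrt(2) - 2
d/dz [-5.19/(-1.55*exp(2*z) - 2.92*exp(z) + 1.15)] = (-16.089*exp(z) - 15.1548)*exp(z)/(1.55*exp(2*z) + 2.92*exp(z) - 1.15)^2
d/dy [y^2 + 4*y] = 2*y + 4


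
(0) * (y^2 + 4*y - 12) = 0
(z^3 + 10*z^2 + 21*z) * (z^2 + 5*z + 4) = z^5 + 15*z^4 + 75*z^3 + 145*z^2 + 84*z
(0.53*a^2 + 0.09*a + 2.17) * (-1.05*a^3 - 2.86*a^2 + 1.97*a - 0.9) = -0.5565*a^5 - 1.6103*a^4 - 1.4918*a^3 - 6.5059*a^2 + 4.1939*a - 1.953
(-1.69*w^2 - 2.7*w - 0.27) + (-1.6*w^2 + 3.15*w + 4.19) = -3.29*w^2 + 0.45*w + 3.92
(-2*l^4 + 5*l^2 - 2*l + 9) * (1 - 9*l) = 18*l^5 - 2*l^4 - 45*l^3 + 23*l^2 - 83*l + 9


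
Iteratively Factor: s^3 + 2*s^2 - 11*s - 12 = (s + 1)*(s^2 + s - 12) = (s + 1)*(s + 4)*(s - 3)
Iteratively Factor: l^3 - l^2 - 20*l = (l)*(l^2 - l - 20) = l*(l - 5)*(l + 4)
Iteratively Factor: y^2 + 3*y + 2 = (y + 1)*(y + 2)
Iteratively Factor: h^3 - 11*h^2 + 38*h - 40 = (h - 5)*(h^2 - 6*h + 8) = (h - 5)*(h - 4)*(h - 2)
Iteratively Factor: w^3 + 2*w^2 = (w)*(w^2 + 2*w) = w*(w + 2)*(w)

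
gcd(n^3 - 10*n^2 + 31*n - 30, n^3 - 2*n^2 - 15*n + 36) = n - 3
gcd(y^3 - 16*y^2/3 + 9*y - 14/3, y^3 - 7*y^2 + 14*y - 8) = y^2 - 3*y + 2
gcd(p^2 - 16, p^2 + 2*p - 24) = p - 4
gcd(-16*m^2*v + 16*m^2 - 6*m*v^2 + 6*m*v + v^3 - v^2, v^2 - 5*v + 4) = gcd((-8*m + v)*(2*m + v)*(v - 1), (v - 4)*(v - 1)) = v - 1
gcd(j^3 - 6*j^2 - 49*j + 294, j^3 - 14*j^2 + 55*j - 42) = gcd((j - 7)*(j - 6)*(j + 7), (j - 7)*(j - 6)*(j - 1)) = j^2 - 13*j + 42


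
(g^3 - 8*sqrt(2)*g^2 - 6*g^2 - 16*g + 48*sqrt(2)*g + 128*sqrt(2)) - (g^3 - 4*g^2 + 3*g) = -8*sqrt(2)*g^2 - 2*g^2 - 19*g + 48*sqrt(2)*g + 128*sqrt(2)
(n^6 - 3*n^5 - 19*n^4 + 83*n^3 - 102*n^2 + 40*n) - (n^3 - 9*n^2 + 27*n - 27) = n^6 - 3*n^5 - 19*n^4 + 82*n^3 - 93*n^2 + 13*n + 27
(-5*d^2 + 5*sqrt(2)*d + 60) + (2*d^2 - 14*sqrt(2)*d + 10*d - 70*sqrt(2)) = -3*d^2 - 9*sqrt(2)*d + 10*d - 70*sqrt(2) + 60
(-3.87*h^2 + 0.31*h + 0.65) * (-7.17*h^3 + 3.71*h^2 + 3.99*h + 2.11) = 27.7479*h^5 - 16.5804*h^4 - 18.9517*h^3 - 4.5173*h^2 + 3.2476*h + 1.3715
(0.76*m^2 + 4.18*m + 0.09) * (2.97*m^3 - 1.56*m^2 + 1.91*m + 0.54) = 2.2572*m^5 + 11.229*m^4 - 4.8019*m^3 + 8.2538*m^2 + 2.4291*m + 0.0486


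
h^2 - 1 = (h - 1)*(h + 1)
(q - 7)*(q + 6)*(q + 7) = q^3 + 6*q^2 - 49*q - 294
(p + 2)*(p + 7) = p^2 + 9*p + 14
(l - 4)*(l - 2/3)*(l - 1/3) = l^3 - 5*l^2 + 38*l/9 - 8/9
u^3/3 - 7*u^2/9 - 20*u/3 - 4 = (u/3 + 1)*(u - 6)*(u + 2/3)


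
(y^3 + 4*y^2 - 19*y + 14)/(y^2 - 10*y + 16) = (y^2 + 6*y - 7)/(y - 8)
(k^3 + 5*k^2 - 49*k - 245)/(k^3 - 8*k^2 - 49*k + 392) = (k + 5)/(k - 8)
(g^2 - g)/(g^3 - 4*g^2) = (g - 1)/(g*(g - 4))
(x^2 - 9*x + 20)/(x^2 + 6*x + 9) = (x^2 - 9*x + 20)/(x^2 + 6*x + 9)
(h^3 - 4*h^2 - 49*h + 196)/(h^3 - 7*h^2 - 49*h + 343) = (h - 4)/(h - 7)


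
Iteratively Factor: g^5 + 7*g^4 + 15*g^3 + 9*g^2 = (g + 3)*(g^4 + 4*g^3 + 3*g^2) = (g + 1)*(g + 3)*(g^3 + 3*g^2) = (g + 1)*(g + 3)^2*(g^2) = g*(g + 1)*(g + 3)^2*(g)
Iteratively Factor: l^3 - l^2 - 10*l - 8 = (l + 2)*(l^2 - 3*l - 4) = (l - 4)*(l + 2)*(l + 1)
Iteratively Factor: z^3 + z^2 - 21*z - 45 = (z + 3)*(z^2 - 2*z - 15) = (z - 5)*(z + 3)*(z + 3)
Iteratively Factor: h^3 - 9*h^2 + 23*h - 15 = (h - 1)*(h^2 - 8*h + 15) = (h - 3)*(h - 1)*(h - 5)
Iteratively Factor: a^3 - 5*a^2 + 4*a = (a)*(a^2 - 5*a + 4) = a*(a - 1)*(a - 4)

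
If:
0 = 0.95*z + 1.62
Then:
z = -1.71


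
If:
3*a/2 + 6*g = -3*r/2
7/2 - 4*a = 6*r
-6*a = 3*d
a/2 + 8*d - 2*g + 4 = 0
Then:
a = 103/368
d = -103/184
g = -249/1472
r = 73/184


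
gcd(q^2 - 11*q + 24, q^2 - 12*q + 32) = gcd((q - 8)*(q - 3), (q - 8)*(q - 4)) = q - 8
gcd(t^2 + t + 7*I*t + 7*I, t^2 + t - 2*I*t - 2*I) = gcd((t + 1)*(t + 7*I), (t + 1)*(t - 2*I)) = t + 1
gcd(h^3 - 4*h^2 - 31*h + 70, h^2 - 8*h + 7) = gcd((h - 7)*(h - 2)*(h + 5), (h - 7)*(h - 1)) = h - 7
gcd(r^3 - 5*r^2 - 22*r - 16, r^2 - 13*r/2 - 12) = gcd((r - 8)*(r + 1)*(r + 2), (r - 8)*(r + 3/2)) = r - 8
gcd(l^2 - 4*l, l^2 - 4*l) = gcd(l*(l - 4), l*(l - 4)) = l^2 - 4*l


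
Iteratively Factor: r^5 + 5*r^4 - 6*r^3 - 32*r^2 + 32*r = (r - 1)*(r^4 + 6*r^3 - 32*r) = (r - 1)*(r + 4)*(r^3 + 2*r^2 - 8*r) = (r - 2)*(r - 1)*(r + 4)*(r^2 + 4*r) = r*(r - 2)*(r - 1)*(r + 4)*(r + 4)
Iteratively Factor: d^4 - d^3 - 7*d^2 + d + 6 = (d - 1)*(d^3 - 7*d - 6) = (d - 1)*(d + 1)*(d^2 - d - 6) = (d - 3)*(d - 1)*(d + 1)*(d + 2)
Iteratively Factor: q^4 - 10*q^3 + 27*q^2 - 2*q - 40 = (q - 4)*(q^3 - 6*q^2 + 3*q + 10) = (q - 4)*(q + 1)*(q^2 - 7*q + 10) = (q - 5)*(q - 4)*(q + 1)*(q - 2)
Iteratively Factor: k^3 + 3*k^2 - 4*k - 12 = (k + 3)*(k^2 - 4) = (k - 2)*(k + 3)*(k + 2)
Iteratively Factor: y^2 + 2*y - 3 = (y - 1)*(y + 3)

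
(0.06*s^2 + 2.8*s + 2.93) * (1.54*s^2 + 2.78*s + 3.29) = 0.0924*s^4 + 4.4788*s^3 + 12.4936*s^2 + 17.3574*s + 9.6397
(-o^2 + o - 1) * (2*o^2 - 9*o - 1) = -2*o^4 + 11*o^3 - 10*o^2 + 8*o + 1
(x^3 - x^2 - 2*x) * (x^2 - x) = x^5 - 2*x^4 - x^3 + 2*x^2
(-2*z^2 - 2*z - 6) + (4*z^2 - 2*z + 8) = 2*z^2 - 4*z + 2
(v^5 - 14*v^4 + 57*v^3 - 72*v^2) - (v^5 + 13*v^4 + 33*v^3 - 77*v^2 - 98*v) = -27*v^4 + 24*v^3 + 5*v^2 + 98*v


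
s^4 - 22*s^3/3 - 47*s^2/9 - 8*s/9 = s*(s - 8)*(s + 1/3)^2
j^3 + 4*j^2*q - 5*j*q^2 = j*(j - q)*(j + 5*q)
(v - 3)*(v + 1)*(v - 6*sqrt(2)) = v^3 - 6*sqrt(2)*v^2 - 2*v^2 - 3*v + 12*sqrt(2)*v + 18*sqrt(2)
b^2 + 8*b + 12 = (b + 2)*(b + 6)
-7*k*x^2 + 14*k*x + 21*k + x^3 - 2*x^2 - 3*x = (-7*k + x)*(x - 3)*(x + 1)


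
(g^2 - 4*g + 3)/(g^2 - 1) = (g - 3)/(g + 1)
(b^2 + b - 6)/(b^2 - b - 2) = (b + 3)/(b + 1)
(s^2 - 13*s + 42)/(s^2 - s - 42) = (s - 6)/(s + 6)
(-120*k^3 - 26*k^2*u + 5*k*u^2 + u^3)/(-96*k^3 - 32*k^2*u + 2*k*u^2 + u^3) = (-30*k^2 + k*u + u^2)/(-24*k^2 - 2*k*u + u^2)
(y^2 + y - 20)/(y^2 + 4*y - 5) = (y - 4)/(y - 1)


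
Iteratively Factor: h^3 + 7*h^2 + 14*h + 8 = (h + 2)*(h^2 + 5*h + 4) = (h + 2)*(h + 4)*(h + 1)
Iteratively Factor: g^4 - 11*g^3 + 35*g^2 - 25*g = (g - 5)*(g^3 - 6*g^2 + 5*g) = (g - 5)*(g - 1)*(g^2 - 5*g) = g*(g - 5)*(g - 1)*(g - 5)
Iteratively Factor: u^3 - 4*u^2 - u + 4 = (u - 1)*(u^2 - 3*u - 4) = (u - 4)*(u - 1)*(u + 1)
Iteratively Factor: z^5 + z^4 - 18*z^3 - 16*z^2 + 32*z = (z - 1)*(z^4 + 2*z^3 - 16*z^2 - 32*z) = (z - 4)*(z - 1)*(z^3 + 6*z^2 + 8*z) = (z - 4)*(z - 1)*(z + 2)*(z^2 + 4*z) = (z - 4)*(z - 1)*(z + 2)*(z + 4)*(z)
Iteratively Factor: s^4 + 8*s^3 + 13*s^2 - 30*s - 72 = (s + 3)*(s^3 + 5*s^2 - 2*s - 24) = (s + 3)*(s + 4)*(s^2 + s - 6) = (s - 2)*(s + 3)*(s + 4)*(s + 3)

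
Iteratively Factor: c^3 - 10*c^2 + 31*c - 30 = (c - 3)*(c^2 - 7*c + 10) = (c - 5)*(c - 3)*(c - 2)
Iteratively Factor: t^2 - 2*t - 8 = (t - 4)*(t + 2)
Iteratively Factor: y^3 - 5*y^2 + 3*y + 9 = (y + 1)*(y^2 - 6*y + 9) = (y - 3)*(y + 1)*(y - 3)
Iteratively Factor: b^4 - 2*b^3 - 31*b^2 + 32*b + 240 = (b + 4)*(b^3 - 6*b^2 - 7*b + 60) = (b - 5)*(b + 4)*(b^2 - b - 12) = (b - 5)*(b - 4)*(b + 4)*(b + 3)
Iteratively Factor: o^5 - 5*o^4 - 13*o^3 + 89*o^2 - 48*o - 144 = (o - 4)*(o^4 - o^3 - 17*o^2 + 21*o + 36) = (o - 4)*(o - 3)*(o^3 + 2*o^2 - 11*o - 12) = (o - 4)*(o - 3)^2*(o^2 + 5*o + 4) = (o - 4)*(o - 3)^2*(o + 4)*(o + 1)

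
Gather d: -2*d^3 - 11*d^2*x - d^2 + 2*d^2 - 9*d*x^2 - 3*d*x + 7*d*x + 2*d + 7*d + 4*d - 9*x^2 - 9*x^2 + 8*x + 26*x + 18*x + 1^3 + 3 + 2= -2*d^3 + d^2*(1 - 11*x) + d*(-9*x^2 + 4*x + 13) - 18*x^2 + 52*x + 6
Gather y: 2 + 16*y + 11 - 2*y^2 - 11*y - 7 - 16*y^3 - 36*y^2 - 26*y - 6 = -16*y^3 - 38*y^2 - 21*y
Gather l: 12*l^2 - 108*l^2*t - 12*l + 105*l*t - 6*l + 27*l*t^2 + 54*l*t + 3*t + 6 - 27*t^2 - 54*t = l^2*(12 - 108*t) + l*(27*t^2 + 159*t - 18) - 27*t^2 - 51*t + 6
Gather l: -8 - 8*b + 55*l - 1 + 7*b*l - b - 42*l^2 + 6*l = -9*b - 42*l^2 + l*(7*b + 61) - 9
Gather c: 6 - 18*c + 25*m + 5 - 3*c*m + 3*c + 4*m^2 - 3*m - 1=c*(-3*m - 15) + 4*m^2 + 22*m + 10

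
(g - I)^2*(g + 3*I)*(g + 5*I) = g^4 + 6*I*g^3 + 22*I*g + 15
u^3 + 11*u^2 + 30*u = u*(u + 5)*(u + 6)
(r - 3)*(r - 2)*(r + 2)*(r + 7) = r^4 + 4*r^3 - 25*r^2 - 16*r + 84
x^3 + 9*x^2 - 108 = (x - 3)*(x + 6)^2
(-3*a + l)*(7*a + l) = -21*a^2 + 4*a*l + l^2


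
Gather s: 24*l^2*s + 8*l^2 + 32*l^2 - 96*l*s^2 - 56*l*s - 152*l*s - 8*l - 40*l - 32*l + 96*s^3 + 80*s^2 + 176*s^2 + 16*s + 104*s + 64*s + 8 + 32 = 40*l^2 - 80*l + 96*s^3 + s^2*(256 - 96*l) + s*(24*l^2 - 208*l + 184) + 40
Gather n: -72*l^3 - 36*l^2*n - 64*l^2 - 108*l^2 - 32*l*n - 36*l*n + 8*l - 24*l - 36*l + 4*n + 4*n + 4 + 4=-72*l^3 - 172*l^2 - 52*l + n*(-36*l^2 - 68*l + 8) + 8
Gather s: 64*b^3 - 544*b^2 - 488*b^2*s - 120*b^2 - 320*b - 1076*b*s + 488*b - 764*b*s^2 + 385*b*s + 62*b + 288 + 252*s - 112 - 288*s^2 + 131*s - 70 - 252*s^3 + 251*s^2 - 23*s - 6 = 64*b^3 - 664*b^2 + 230*b - 252*s^3 + s^2*(-764*b - 37) + s*(-488*b^2 - 691*b + 360) + 100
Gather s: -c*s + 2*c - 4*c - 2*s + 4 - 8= -2*c + s*(-c - 2) - 4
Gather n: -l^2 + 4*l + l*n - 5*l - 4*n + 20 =-l^2 - l + n*(l - 4) + 20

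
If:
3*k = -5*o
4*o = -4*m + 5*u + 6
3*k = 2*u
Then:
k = 2*u/3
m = 33*u/20 + 3/2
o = -2*u/5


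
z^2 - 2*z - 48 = (z - 8)*(z + 6)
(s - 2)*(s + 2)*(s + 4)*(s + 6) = s^4 + 10*s^3 + 20*s^2 - 40*s - 96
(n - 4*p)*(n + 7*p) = n^2 + 3*n*p - 28*p^2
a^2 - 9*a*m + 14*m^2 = (a - 7*m)*(a - 2*m)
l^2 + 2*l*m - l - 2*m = (l - 1)*(l + 2*m)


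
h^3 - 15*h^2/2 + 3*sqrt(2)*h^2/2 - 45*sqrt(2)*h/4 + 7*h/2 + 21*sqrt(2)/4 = (h - 7)*(h - 1/2)*(h + 3*sqrt(2)/2)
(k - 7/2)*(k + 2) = k^2 - 3*k/2 - 7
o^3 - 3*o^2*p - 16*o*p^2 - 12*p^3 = (o - 6*p)*(o + p)*(o + 2*p)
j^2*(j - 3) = j^3 - 3*j^2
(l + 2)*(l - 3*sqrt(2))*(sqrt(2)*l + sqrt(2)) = sqrt(2)*l^3 - 6*l^2 + 3*sqrt(2)*l^2 - 18*l + 2*sqrt(2)*l - 12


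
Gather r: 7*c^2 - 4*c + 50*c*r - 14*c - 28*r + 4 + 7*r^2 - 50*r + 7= 7*c^2 - 18*c + 7*r^2 + r*(50*c - 78) + 11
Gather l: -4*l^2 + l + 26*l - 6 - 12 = -4*l^2 + 27*l - 18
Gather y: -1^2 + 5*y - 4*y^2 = -4*y^2 + 5*y - 1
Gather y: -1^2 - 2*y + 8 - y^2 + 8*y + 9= -y^2 + 6*y + 16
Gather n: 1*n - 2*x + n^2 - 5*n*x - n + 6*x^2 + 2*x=n^2 - 5*n*x + 6*x^2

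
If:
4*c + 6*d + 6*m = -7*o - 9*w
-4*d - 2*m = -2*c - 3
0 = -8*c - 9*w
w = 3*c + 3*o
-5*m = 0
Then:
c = 243/544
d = 1059/1088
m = 0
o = -315/544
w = -27/68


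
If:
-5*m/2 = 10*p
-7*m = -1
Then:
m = 1/7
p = -1/28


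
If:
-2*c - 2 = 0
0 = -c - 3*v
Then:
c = -1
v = 1/3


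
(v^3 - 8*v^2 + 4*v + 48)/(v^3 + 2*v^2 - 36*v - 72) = (v - 4)/(v + 6)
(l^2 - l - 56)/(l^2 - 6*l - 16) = (l + 7)/(l + 2)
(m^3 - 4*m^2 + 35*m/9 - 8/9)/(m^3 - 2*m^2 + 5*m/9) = (3*m^2 - 11*m + 8)/(m*(3*m - 5))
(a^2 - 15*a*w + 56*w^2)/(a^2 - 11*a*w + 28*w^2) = (-a + 8*w)/(-a + 4*w)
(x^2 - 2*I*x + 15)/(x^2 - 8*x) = (x^2 - 2*I*x + 15)/(x*(x - 8))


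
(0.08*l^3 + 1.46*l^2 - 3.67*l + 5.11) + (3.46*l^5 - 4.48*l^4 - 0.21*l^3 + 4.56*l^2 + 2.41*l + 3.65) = 3.46*l^5 - 4.48*l^4 - 0.13*l^3 + 6.02*l^2 - 1.26*l + 8.76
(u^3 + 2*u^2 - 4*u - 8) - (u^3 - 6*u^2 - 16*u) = 8*u^2 + 12*u - 8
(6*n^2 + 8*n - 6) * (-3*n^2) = -18*n^4 - 24*n^3 + 18*n^2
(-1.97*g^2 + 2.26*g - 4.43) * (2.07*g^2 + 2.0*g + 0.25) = -4.0779*g^4 + 0.7382*g^3 - 5.1426*g^2 - 8.295*g - 1.1075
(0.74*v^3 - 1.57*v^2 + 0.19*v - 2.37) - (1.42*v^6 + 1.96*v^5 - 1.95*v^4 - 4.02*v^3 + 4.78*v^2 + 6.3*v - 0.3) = -1.42*v^6 - 1.96*v^5 + 1.95*v^4 + 4.76*v^3 - 6.35*v^2 - 6.11*v - 2.07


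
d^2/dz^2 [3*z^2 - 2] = 6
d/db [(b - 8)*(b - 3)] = 2*b - 11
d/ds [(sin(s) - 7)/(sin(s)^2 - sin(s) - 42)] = -cos(s)/(sin(s) + 6)^2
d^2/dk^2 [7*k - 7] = 0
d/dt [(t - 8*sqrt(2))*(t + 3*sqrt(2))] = 2*t - 5*sqrt(2)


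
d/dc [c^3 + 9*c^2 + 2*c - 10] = 3*c^2 + 18*c + 2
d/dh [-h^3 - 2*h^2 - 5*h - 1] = -3*h^2 - 4*h - 5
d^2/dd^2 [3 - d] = 0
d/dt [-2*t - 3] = -2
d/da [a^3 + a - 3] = 3*a^2 + 1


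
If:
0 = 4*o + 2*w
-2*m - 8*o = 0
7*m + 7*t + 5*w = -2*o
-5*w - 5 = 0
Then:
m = -2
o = 1/2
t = 18/7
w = -1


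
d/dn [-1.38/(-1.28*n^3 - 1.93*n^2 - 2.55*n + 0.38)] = (-5.2992*n^2 - 5.3268*n - 3.519)/(1.28*n^3 + 1.93*n^2 + 2.55*n - 0.38)^2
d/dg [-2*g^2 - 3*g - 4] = -4*g - 3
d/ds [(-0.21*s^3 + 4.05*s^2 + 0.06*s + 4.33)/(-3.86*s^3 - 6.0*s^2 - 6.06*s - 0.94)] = (16.893*s^4 + 3.0084*s^3 + 26.5506*s^2 + 44.346*s + 26.1834)/(14.8996*s^6 + 46.32*s^5 + 82.7832*s^4 + 79.9768*s^3 + 48.0036*s^2 + 11.3928*s + 0.8836)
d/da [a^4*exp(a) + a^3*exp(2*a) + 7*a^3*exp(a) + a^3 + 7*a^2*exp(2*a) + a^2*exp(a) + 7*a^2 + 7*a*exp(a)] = a^4*exp(a) + 2*a^3*exp(2*a) + 11*a^3*exp(a) + 17*a^2*exp(2*a) + 22*a^2*exp(a) + 3*a^2 + 14*a*exp(2*a) + 9*a*exp(a) + 14*a + 7*exp(a)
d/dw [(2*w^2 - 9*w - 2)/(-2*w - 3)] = (-4*w^2 - 12*w + 23)/(4*w^2 + 12*w + 9)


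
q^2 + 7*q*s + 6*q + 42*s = (q + 6)*(q + 7*s)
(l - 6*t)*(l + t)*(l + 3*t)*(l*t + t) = l^4*t - 2*l^3*t^2 + l^3*t - 21*l^2*t^3 - 2*l^2*t^2 - 18*l*t^4 - 21*l*t^3 - 18*t^4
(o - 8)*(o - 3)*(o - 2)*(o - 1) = o^4 - 14*o^3 + 59*o^2 - 94*o + 48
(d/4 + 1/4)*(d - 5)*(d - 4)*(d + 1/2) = d^4/4 - 15*d^3/8 + 7*d^2/4 + 51*d/8 + 5/2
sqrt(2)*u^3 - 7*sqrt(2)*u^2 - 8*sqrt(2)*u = u*(u - 8)*(sqrt(2)*u + sqrt(2))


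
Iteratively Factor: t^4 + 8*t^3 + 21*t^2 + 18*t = (t)*(t^3 + 8*t^2 + 21*t + 18) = t*(t + 3)*(t^2 + 5*t + 6) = t*(t + 2)*(t + 3)*(t + 3)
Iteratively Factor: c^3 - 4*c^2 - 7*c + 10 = (c - 5)*(c^2 + c - 2) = (c - 5)*(c - 1)*(c + 2)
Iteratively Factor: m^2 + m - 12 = (m - 3)*(m + 4)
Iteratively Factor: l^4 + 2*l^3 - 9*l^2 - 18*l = (l + 2)*(l^3 - 9*l) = (l - 3)*(l + 2)*(l^2 + 3*l) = l*(l - 3)*(l + 2)*(l + 3)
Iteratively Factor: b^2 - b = (b - 1)*(b)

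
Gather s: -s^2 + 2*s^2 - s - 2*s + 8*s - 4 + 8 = s^2 + 5*s + 4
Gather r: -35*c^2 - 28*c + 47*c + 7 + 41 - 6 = -35*c^2 + 19*c + 42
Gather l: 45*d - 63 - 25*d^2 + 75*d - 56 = -25*d^2 + 120*d - 119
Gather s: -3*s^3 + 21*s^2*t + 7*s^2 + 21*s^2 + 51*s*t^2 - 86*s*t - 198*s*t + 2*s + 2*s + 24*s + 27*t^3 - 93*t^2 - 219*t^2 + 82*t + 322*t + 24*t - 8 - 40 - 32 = -3*s^3 + s^2*(21*t + 28) + s*(51*t^2 - 284*t + 28) + 27*t^3 - 312*t^2 + 428*t - 80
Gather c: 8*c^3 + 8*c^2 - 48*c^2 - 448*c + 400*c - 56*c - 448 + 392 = 8*c^3 - 40*c^2 - 104*c - 56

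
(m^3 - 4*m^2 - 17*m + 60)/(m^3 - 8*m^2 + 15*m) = (m + 4)/m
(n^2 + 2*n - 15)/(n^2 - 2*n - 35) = (n - 3)/(n - 7)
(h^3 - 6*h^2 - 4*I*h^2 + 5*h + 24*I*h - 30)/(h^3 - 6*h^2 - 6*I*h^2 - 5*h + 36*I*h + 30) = (h + I)/(h - I)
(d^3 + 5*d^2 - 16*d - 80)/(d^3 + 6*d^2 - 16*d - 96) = (d + 5)/(d + 6)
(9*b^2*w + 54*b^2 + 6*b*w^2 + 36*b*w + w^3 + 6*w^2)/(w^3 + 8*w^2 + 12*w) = (9*b^2 + 6*b*w + w^2)/(w*(w + 2))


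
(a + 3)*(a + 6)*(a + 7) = a^3 + 16*a^2 + 81*a + 126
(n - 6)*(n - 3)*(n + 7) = n^3 - 2*n^2 - 45*n + 126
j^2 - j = j*(j - 1)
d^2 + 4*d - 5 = (d - 1)*(d + 5)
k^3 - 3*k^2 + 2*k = k*(k - 2)*(k - 1)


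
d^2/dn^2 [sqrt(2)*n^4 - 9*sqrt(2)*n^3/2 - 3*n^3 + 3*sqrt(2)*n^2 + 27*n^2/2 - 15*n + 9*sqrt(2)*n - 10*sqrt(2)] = 12*sqrt(2)*n^2 - 27*sqrt(2)*n - 18*n + 6*sqrt(2) + 27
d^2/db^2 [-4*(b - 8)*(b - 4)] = -8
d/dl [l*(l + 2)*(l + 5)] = 3*l^2 + 14*l + 10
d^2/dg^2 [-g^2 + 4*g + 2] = -2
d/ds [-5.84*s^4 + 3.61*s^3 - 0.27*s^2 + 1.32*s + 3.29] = -23.36*s^3 + 10.83*s^2 - 0.54*s + 1.32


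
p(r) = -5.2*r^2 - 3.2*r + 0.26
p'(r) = -10.4*r - 3.2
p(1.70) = -20.21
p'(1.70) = -20.88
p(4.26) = -107.74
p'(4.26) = -47.50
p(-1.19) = -3.30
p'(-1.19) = 9.18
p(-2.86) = -33.12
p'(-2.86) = 26.54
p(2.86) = -51.43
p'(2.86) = -32.94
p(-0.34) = 0.75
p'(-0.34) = 0.34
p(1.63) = -18.77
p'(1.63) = -20.15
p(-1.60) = -7.93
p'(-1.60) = 13.44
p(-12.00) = -710.14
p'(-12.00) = 121.60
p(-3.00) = -36.94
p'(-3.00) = 28.00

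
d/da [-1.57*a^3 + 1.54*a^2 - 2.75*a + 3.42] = -4.71*a^2 + 3.08*a - 2.75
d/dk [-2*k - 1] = -2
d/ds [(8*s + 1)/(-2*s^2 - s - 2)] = (-16*s^2 - 8*s + (4*s + 1)*(8*s + 1) - 16)/(2*s^2 + s + 2)^2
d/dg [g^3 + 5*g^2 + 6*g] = 3*g^2 + 10*g + 6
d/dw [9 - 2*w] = -2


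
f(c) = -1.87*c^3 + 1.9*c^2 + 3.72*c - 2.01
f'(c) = -5.61*c^2 + 3.8*c + 3.72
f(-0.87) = -2.58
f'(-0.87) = -3.83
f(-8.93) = 1447.95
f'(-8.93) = -477.58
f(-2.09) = 15.59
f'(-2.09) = -28.73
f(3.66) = -54.63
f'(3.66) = -57.52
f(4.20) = -91.41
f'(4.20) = -79.28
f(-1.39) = 1.51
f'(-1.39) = -12.40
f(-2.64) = 35.82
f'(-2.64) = -45.41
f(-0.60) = -3.15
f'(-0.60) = -0.58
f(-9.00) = 1481.64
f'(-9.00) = -484.89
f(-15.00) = 6680.94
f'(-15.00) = -1315.53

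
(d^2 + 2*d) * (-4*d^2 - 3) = -4*d^4 - 8*d^3 - 3*d^2 - 6*d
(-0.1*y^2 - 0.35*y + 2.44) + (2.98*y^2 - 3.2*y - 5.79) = 2.88*y^2 - 3.55*y - 3.35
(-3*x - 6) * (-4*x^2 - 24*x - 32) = 12*x^3 + 96*x^2 + 240*x + 192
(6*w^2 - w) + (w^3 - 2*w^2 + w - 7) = w^3 + 4*w^2 - 7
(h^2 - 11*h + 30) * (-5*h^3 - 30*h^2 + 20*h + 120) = -5*h^5 + 25*h^4 + 200*h^3 - 1000*h^2 - 720*h + 3600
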